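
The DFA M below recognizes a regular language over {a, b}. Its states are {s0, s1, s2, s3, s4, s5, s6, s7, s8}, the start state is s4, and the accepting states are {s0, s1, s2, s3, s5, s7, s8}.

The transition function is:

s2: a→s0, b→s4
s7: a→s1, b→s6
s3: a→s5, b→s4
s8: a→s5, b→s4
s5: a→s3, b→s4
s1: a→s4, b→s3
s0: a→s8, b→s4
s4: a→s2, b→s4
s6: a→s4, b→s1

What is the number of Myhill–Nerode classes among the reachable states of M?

Reachable states from the start: {s0,s2,s3,s4,s5,s8}. Unreachable: {s1,s6,s7} — drop them.
Start with accepting vs non-accepting: {s0,s2,s3,s5,s8} | {s4}.
Stable partition: {s0,s2,s3,s5,s8} | {s4} — 2 equivalence classes.

2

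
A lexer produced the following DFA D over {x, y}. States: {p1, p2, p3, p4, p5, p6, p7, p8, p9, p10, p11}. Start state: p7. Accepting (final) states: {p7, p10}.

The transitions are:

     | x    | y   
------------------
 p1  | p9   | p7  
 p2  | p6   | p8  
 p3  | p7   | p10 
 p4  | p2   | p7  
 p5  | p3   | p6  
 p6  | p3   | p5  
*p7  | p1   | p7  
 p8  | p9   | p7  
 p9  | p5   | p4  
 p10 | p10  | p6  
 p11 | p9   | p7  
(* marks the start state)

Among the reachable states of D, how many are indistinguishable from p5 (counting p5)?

2

States {p11} cannot be reached from the start state, so discard them.
Initial partition by acceptance: {p7,p10} | {p1,p2,p3,p4,p5,p6,p8,p9}.
Refine {p7,p10} on symbol x: members go to different blocks, giving {p7} and {p10}.
Split {p1,p2,p3,p4,p5,p6,p8,p9} by δ(·,x) → {p1,p2,p4,p5,p6,p8,p9} and {p3}.
On input x, block {p1,p2,p4,p5,p6,p8,p9} splits into {p1,p2,p4,p8,p9} and {p5,p6}.
On input x, block {p1,p2,p4,p8,p9} splits into {p1,p4,p8} and {p2,p9}.
No further refinement is possible. Final partition (6 blocks): {p7} | {p1,p4,p8} | {p10} | {p3} | {p5,p6} | {p2,p9}.
The equivalence class containing p5 is {p5,p6}, of size 2.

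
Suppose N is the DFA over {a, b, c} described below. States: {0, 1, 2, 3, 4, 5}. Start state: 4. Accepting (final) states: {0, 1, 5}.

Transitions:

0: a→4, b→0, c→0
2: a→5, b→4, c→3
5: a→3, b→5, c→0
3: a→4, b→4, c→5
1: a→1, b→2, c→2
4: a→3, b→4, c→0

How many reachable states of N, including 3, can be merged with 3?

First remove the unreachable states {1,2}; 4 states remain.
Start with accepting vs non-accepting: {0,5} | {3,4}.
Stable partition: {0,5} | {3,4} — 2 equivalence classes.
The equivalence class containing 3 is {3,4}, of size 2.

2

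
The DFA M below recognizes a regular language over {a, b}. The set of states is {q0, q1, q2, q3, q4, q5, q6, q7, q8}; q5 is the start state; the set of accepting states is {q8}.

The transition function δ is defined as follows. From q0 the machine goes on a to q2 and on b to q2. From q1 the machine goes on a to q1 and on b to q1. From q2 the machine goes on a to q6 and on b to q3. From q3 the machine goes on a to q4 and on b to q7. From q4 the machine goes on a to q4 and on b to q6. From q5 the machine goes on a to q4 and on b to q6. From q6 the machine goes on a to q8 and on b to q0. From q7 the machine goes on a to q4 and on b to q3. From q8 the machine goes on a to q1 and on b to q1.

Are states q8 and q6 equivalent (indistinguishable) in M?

No

All states are reachable from the start state.
P0 = {q8} | {q0,q1,q2,q3,q4,q5,q6,q7}.
Split {q0,q1,q2,q3,q4,q5,q6,q7} by δ(·,a) → {q0,q1,q2,q3,q4,q5,q7} and {q6}.
On input a, block {q0,q1,q2,q3,q4,q5,q7} splits into {q0,q1,q3,q4,q5,q7} and {q2}.
Refine {q0,q1,q3,q4,q5,q7} on symbol a: members go to different blocks, giving {q1,q3,q4,q5,q7} and {q0}.
Split {q1,q3,q4,q5,q7} by δ(·,b) → {q1,q3,q7} and {q4,q5}.
Refine {q1,q3,q7} on symbol a: members go to different blocks, giving {q3,q7} and {q1}.
The partition is now stable with 7 blocks: {q8} | {q3,q7} | {q6} | {q2} | {q0} | {q4,q5} | {q1}.
q8 and q6 end up in different blocks, so they are distinguishable. For instance, the string 'ε' is accepted from only q8.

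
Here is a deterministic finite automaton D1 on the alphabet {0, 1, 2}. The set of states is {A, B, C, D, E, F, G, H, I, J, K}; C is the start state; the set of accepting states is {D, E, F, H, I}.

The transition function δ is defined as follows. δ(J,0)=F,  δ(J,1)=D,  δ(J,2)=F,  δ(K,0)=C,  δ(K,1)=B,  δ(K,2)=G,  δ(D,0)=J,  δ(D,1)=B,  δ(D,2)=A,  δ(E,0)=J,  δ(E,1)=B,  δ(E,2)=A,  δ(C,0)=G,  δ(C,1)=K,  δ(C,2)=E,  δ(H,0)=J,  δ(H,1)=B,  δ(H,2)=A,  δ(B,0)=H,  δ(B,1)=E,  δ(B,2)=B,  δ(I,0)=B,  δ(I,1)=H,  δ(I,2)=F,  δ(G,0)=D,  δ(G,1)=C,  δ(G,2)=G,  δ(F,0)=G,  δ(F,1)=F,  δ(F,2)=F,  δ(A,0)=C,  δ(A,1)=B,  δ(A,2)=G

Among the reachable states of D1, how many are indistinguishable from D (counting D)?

3

States {I} cannot be reached from the start state, so discard them.
Start with accepting vs non-accepting: {D,E,F,H} | {A,B,C,G,J,K}.
Refine {D,E,F,H} on symbol 1: members go to different blocks, giving {D,E,H} and {F}.
Refine {A,B,C,G,J,K} on symbol 0: members go to different blocks, giving {A,C,K} and {B,G} and {J}.
On input 0, block {A,C,K} splits into {A,K} and {C}.
Split {B,G} by δ(·,1) → {B} and {G}.
Stable partition: {D,E,H} | {A,K} | {F} | {B} | {J} | {C} | {G} — 7 equivalence classes.
State D belongs to the block {D,E,H}, which has 3 states.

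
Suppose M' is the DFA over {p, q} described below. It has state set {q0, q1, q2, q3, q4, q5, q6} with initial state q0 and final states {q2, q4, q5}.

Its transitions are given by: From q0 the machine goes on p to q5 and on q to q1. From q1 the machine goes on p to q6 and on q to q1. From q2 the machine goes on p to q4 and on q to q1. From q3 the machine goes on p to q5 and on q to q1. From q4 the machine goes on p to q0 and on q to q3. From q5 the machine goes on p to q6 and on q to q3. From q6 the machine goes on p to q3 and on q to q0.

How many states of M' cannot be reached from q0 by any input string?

2

No path from q0 leads to q2, q4; the other 5 states are all reachable.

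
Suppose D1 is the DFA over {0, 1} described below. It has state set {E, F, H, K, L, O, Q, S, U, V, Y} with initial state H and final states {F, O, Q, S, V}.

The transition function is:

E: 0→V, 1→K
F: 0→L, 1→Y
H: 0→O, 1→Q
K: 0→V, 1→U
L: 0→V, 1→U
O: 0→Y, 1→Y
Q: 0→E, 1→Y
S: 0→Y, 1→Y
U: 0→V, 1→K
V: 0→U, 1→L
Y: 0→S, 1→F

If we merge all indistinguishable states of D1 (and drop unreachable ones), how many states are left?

5

All states are reachable from the start state.
Initial partition by acceptance: {F,O,Q,S,V} | {E,H,K,L,U,Y}.
On input 1, block {E,H,K,L,U,Y} splits into {E,K,L,U} and {H,Y}.
Refine {F,O,Q,S,V} on symbol 0: members go to different blocks, giving {F,Q,V} and {O,S}.
On input 1, block {F,Q,V} splits into {F,Q} and {V}.
The partition is now stable with 5 blocks: {F,Q} | {E,K,L,U} | {H,Y} | {O,S} | {V}.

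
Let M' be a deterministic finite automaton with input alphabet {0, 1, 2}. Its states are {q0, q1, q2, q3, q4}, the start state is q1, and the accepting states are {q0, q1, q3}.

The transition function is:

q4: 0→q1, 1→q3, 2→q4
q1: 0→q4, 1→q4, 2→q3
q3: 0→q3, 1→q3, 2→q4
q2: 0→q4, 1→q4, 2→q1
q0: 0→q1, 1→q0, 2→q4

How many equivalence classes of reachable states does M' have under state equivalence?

States {q0,q2} cannot be reached from the start state, so discard them.
Initial partition by acceptance: {q1,q3} | {q4}.
Split {q1,q3} by δ(·,0) → {q1} and {q3}.
No further refinement is possible. Final partition (3 blocks): {q1} | {q4} | {q3}.

3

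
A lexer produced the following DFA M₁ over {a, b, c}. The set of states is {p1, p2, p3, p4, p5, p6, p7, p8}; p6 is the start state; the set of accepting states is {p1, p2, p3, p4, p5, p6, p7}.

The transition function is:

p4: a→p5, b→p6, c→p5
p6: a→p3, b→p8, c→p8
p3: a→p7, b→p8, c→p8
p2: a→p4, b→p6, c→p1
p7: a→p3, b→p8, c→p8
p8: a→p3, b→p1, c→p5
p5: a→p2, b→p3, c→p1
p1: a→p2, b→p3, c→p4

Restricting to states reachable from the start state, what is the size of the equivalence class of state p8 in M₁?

All states are reachable from the start state.
P0 = {p1,p2,p3,p4,p5,p6,p7} | {p8}.
Refine {p1,p2,p3,p4,p5,p6,p7} on symbol b: members go to different blocks, giving {p1,p2,p4,p5} and {p3,p6,p7}.
The partition is now stable with 3 blocks: {p1,p2,p4,p5} | {p8} | {p3,p6,p7}.
The equivalence class containing p8 is {p8}, of size 1.

1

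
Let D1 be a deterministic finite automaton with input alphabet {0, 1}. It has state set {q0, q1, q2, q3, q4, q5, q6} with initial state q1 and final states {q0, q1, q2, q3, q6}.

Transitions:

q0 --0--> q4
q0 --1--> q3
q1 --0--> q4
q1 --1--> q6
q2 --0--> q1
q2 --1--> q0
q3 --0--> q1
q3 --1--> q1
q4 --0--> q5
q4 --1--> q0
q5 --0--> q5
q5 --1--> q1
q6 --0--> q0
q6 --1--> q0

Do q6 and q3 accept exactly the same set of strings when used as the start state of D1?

Yes

States {q2} cannot be reached from the start state, so discard them.
Start with accepting vs non-accepting: {q0,q1,q3,q6} | {q4,q5}.
Split {q0,q1,q3,q6} by δ(·,0) → {q0,q1} and {q3,q6}.
Stable partition: {q0,q1} | {q4,q5} | {q3,q6} — 3 equivalence classes.
q6 and q3 lie in the same block of the stable partition, so they are equivalent — no string distinguishes them.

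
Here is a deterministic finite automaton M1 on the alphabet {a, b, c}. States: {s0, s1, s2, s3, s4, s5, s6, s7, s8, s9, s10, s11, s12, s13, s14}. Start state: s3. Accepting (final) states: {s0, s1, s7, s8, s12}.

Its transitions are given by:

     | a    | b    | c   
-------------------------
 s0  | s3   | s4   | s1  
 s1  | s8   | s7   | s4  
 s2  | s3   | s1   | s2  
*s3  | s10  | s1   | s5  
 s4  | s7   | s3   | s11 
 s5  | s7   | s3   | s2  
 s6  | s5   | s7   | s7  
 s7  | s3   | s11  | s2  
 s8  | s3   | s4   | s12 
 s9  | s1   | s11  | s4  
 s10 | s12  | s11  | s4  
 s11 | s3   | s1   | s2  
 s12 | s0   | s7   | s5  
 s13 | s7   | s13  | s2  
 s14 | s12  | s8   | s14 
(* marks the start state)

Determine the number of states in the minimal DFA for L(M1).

7

Reachable states from the start: {s0,s1,s2,s3,s4,s5,s7,s8,s10,s11,s12}. Unreachable: {s6,s9,s13,s14} — drop them.
P0 = {s0,s1,s7,s8,s12} | {s2,s3,s4,s5,s10,s11}.
On input a, block {s0,s1,s7,s8,s12} splits into {s0,s7,s8} and {s1,s12}.
Split {s0,s7,s8} by δ(·,c) → {s0,s8} and {s7}.
On input a, block {s2,s3,s4,s5,s10,s11} splits into {s2,s3,s11} and {s4,s5} and {s10}.
Refine {s2,s3,s11} on symbol a: members go to different blocks, giving {s2,s11} and {s3}.
Stable partition: {s0,s8} | {s2,s11} | {s1,s12} | {s7} | {s4,s5} | {s10} | {s3} — 7 equivalence classes.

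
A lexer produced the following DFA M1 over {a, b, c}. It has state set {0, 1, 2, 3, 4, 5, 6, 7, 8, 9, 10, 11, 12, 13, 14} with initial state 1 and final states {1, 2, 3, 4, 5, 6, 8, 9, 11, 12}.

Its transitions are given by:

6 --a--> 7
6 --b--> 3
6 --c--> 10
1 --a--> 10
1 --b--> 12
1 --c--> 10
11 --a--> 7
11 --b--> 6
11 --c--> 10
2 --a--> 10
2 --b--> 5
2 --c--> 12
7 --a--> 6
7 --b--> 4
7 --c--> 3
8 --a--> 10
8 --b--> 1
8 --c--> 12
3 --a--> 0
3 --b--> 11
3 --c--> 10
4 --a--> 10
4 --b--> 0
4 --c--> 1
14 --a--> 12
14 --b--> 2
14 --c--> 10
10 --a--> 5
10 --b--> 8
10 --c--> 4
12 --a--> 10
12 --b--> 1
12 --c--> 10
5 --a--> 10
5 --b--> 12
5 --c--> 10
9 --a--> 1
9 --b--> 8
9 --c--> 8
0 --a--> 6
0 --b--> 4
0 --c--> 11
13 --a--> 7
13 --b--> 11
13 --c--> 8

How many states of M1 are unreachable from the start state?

No path from 1 leads to 2, 9, 13, 14; the other 11 states are all reachable.

4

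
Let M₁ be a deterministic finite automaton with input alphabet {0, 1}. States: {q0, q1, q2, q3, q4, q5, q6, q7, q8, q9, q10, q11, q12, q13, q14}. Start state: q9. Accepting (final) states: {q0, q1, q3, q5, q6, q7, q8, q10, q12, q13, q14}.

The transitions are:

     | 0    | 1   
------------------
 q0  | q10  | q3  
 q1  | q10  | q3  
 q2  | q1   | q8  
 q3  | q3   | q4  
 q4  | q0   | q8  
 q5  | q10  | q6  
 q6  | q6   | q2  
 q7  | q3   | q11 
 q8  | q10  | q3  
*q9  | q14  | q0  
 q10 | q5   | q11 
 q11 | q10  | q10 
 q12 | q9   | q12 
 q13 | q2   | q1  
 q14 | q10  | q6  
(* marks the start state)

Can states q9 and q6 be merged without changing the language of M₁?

Reachable states from the start: {q0,q1,q2,q3,q4,q5,q6,q8,q9,q10,q11,q14}. Unreachable: {q7,q12,q13} — drop them.
Initial partition by acceptance: {q0,q1,q3,q5,q6,q8,q10,q14} | {q2,q4,q9,q11}.
Refine {q0,q1,q3,q5,q6,q8,q10,q14} on symbol 1: members go to different blocks, giving {q0,q1,q5,q8,q14} and {q3,q6,q10}.
On input 0, block {q2,q4,q9,q11} splits into {q2,q4,q9} and {q11}.
Refine {q3,q6,q10} on symbol 0: members go to different blocks, giving {q3,q6} and {q10}.
No further refinement is possible. Final partition (5 blocks): {q0,q1,q5,q8,q14} | {q2,q4,q9} | {q3,q6} | {q11} | {q10}.
q9 and q6 end up in different blocks, so they are distinguishable. For instance, the string 'ε' is accepted from only q6.

No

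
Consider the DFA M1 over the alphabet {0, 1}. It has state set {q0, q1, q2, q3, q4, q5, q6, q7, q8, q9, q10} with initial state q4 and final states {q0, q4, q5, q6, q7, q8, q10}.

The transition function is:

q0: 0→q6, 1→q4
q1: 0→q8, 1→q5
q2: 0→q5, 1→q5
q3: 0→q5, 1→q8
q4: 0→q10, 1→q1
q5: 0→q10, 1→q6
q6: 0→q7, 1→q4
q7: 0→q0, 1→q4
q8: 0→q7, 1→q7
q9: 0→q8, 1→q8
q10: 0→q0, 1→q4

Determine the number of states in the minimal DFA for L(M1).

States {q2,q3,q9} cannot be reached from the start state, so discard them.
Start with accepting vs non-accepting: {q0,q4,q5,q6,q7,q8,q10} | {q1}.
On input 1, block {q0,q4,q5,q6,q7,q8,q10} splits into {q0,q5,q6,q7,q8,q10} and {q4}.
Split {q0,q5,q6,q7,q8,q10} by δ(·,1) → {q0,q6,q7,q10} and {q5,q8}.
No further refinement is possible. Final partition (4 blocks): {q0,q6,q7,q10} | {q1} | {q4} | {q5,q8}.

4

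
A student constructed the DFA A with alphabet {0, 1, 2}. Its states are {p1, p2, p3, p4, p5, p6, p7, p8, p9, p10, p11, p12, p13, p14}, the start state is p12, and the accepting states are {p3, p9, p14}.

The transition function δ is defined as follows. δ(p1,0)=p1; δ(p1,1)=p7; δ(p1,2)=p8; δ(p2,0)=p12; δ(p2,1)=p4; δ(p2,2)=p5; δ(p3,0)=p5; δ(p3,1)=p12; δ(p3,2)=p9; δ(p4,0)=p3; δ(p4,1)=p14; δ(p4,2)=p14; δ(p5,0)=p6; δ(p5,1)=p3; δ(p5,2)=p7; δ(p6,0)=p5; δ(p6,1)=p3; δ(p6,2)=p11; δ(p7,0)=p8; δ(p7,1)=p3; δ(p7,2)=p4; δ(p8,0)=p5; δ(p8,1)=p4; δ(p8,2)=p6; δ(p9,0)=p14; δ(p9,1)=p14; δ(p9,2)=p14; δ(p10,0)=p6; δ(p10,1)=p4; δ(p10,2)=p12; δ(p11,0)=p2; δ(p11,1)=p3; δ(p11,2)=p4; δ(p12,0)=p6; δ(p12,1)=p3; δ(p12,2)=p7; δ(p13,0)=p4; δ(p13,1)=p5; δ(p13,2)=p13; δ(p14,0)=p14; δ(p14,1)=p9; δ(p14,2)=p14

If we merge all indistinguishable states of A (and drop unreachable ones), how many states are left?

6

Reachable states from the start: {p2,p3,p4,p5,p6,p7,p8,p9,p11,p12,p14}. Unreachable: {p1,p10,p13} — drop them.
Start with accepting vs non-accepting: {p3,p9,p14} | {p2,p4,p5,p6,p7,p8,p11,p12}.
Split {p3,p9,p14} by δ(·,0) → {p9,p14} and {p3}.
On input 0, block {p2,p4,p5,p6,p7,p8,p11,p12} splits into {p2,p5,p6,p7,p8,p11,p12} and {p4}.
On input 1, block {p2,p5,p6,p7,p8,p11,p12} splits into {p5,p6,p7,p11,p12} and {p2,p8}.
Split {p5,p6,p7,p11,p12} by δ(·,0) → {p5,p6,p12} and {p7,p11}.
Stable partition: {p9,p14} | {p5,p6,p12} | {p3} | {p4} | {p2,p8} | {p7,p11} — 6 equivalence classes.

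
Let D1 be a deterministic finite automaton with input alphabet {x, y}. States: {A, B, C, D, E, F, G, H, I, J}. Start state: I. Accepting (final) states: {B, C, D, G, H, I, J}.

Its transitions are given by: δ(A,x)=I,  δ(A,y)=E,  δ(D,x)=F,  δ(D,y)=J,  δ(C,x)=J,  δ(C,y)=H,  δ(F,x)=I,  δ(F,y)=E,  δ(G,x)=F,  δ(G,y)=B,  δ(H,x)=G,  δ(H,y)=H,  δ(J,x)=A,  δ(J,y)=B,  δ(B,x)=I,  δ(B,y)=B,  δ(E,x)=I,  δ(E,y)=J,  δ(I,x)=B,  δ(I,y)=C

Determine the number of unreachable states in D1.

BFS from I reaches {A, B, C, E, F, G, H, I, J}; the 1 state(s) D are never visited.

1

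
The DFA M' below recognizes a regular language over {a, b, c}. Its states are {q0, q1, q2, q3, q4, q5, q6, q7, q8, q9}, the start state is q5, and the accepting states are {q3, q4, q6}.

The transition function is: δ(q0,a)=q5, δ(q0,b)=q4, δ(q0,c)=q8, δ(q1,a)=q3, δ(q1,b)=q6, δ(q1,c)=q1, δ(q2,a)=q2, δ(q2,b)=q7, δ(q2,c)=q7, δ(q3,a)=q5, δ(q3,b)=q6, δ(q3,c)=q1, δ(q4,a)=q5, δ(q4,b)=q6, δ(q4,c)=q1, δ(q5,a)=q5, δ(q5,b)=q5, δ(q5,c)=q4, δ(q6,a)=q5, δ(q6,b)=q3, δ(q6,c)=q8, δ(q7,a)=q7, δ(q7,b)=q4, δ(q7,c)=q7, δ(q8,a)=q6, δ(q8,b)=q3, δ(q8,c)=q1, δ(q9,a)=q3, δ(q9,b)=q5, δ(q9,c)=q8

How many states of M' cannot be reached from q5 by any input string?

BFS from q5 reaches {q1, q3, q4, q5, q6, q8}; the 4 state(s) q0, q2, q7, q9 are never visited.

4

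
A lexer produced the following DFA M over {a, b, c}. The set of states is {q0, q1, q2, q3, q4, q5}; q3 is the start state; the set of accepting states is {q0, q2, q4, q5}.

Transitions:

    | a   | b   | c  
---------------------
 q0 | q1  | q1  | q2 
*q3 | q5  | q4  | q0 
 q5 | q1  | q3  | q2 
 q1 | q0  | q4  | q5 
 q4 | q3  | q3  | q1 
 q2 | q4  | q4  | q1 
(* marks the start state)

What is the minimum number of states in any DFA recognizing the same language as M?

Every state is reachable, so we keep all 6.
P0 = {q0,q2,q4,q5} | {q1,q3}.
Split {q0,q2,q4,q5} by δ(·,a) → {q0,q4,q5} and {q2}.
On input c, block {q0,q4,q5} splits into {q0,q5} and {q4}.
Stable partition: {q0,q5} | {q1,q3} | {q2} | {q4} — 4 equivalence classes.

4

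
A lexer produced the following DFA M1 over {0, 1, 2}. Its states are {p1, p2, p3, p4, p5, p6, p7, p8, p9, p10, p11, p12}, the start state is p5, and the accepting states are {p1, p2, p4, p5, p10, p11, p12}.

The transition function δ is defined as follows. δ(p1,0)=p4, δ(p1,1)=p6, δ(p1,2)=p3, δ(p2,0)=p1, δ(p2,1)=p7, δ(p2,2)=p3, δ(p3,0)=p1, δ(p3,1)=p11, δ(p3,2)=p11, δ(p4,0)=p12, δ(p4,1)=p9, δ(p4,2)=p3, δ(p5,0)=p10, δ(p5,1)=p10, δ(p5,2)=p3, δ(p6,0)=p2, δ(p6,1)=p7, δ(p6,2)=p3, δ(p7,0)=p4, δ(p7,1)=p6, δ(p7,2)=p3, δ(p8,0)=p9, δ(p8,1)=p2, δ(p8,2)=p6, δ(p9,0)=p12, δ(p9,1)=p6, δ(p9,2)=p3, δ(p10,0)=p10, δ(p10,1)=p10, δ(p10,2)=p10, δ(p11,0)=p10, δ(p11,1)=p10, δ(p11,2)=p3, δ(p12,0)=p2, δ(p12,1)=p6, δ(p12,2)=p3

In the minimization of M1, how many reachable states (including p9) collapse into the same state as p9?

3

States {p8} cannot be reached from the start state, so discard them.
P0 = {p1,p2,p4,p5,p10,p11,p12} | {p3,p6,p7,p9}.
Split {p1,p2,p4,p5,p10,p11,p12} by δ(·,1) → {p1,p2,p4,p12} and {p5,p10,p11}.
Split {p3,p6,p7,p9} by δ(·,1) → {p6,p7,p9} and {p3}.
Split {p5,p10,p11} by δ(·,2) → {p5,p11} and {p10}.
No further refinement is possible. Final partition (5 blocks): {p1,p2,p4,p12} | {p6,p7,p9} | {p5,p11} | {p3} | {p10}.
State p9 belongs to the block {p6,p7,p9}, which has 3 states.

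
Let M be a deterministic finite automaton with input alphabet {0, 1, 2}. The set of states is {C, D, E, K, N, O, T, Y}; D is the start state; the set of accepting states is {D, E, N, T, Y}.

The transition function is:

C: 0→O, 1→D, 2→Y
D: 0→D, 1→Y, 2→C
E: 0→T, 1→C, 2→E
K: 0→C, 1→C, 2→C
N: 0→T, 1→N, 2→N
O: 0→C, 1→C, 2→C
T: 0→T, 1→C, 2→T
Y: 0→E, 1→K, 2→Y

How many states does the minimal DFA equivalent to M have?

5

Reachable states from the start: {C,D,E,K,O,T,Y}. Unreachable: {N} — drop them.
P0 = {D,E,T,Y} | {C,K,O}.
Split {D,E,T,Y} by δ(·,1) → {E,T,Y} and {D}.
Refine {C,K,O} on symbol 1: members go to different blocks, giving {K,O} and {C}.
Split {E,T,Y} by δ(·,1) → {E,T} and {Y}.
No further refinement is possible. Final partition (5 blocks): {E,T} | {K,O} | {D} | {C} | {Y}.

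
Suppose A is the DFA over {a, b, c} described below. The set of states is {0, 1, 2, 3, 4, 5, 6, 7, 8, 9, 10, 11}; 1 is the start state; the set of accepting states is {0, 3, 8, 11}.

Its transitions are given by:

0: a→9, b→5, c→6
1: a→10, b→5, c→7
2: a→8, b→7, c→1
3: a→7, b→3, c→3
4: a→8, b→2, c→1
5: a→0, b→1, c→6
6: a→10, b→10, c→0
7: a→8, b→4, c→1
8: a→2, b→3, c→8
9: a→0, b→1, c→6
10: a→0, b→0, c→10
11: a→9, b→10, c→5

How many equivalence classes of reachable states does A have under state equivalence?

7

Reachable states from the start: {0,1,2,3,4,5,6,7,8,9,10}. Unreachable: {11} — drop them.
Initial partition by acceptance: {0,3,8} | {1,2,4,5,6,7,9,10}.
On input b, block {0,3,8} splits into {3,8} and {0}.
Split {1,2,4,5,6,7,9,10} by δ(·,a) → {2,4,7} and {5,9,10} and {1,6}.
Refine {5,9,10} on symbol b: members go to different blocks, giving {5,9} and {10}.
Split {1,6} by δ(·,b) → {1} and {6}.
Stable partition: {3,8} | {2,4,7} | {0} | {5,9} | {1} | {10} | {6} — 7 equivalence classes.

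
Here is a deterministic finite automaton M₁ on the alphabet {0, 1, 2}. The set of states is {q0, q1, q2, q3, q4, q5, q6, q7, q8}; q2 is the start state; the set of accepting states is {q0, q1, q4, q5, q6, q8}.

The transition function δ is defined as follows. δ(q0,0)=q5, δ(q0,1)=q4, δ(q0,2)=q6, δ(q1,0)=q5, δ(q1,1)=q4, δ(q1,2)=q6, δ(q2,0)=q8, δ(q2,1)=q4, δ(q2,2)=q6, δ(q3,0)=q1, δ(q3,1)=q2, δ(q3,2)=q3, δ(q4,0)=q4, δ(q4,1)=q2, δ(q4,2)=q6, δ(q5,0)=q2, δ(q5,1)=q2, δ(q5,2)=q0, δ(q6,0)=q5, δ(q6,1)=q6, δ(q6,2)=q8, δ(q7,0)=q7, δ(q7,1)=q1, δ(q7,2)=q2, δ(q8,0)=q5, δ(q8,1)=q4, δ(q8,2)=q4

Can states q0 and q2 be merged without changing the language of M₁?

No

Reachable states from the start: {q0,q2,q4,q5,q6,q8}. Unreachable: {q1,q3,q7} — drop them.
Initial partition by acceptance: {q0,q4,q5,q6,q8} | {q2}.
Split {q0,q4,q5,q6,q8} by δ(·,0) → {q0,q4,q6,q8} and {q5}.
Refine {q0,q4,q6,q8} on symbol 0: members go to different blocks, giving {q0,q6,q8} and {q4}.
Split {q0,q6,q8} by δ(·,1) → {q0,q8} and {q6}.
Split {q0,q8} by δ(·,2) → {q0} and {q8}.
Stable partition: {q0} | {q2} | {q5} | {q4} | {q6} | {q8} — 6 equivalence classes.
q0 and q2 end up in different blocks, so they are distinguishable. For instance, the string 'ε' is accepted from only q0.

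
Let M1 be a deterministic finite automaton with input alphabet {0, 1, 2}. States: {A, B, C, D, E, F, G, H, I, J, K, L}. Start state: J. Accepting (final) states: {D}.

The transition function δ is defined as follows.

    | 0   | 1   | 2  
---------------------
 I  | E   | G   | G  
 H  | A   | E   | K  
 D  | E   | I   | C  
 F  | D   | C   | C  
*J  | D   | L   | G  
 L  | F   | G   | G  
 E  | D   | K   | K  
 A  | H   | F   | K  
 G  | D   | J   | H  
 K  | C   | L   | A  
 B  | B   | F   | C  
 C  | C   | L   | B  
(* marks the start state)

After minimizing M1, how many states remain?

7

Every state is reachable, so we keep all 12.
Start with accepting vs non-accepting: {D} | {A,B,C,E,F,G,H,I,J,K,L}.
On input 0, block {A,B,C,E,F,G,H,I,J,K,L} splits into {A,B,C,H,I,K,L} and {E,F,G,J}.
Refine {A,B,C,H,I,K,L} on symbol 0: members go to different blocks, giving {A,B,C,H,K} and {I,L}.
Refine {A,B,C,H,K} on symbol 1: members go to different blocks, giving {A,B,H} and {C,K}.
On input 1, block {E,F,G,J} splits into {E,F} and {G} and {J}.
The partition is now stable with 7 blocks: {D} | {A,B,H} | {E,F} | {I,L} | {C,K} | {G} | {J}.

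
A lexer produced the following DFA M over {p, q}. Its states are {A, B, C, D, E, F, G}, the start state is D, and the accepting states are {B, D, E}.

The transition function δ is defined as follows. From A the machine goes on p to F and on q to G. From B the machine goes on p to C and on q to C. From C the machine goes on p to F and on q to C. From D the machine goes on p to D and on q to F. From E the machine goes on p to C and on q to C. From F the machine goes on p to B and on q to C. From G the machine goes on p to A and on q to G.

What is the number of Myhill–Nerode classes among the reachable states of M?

4

First remove the unreachable states {A,E,G}; 4 states remain.
P0 = {B,D} | {C,F}.
On input p, block {B,D} splits into {B} and {D}.
Split {C,F} by δ(·,p) → {C} and {F}.
Stable partition: {B} | {C} | {D} | {F} — 4 equivalence classes.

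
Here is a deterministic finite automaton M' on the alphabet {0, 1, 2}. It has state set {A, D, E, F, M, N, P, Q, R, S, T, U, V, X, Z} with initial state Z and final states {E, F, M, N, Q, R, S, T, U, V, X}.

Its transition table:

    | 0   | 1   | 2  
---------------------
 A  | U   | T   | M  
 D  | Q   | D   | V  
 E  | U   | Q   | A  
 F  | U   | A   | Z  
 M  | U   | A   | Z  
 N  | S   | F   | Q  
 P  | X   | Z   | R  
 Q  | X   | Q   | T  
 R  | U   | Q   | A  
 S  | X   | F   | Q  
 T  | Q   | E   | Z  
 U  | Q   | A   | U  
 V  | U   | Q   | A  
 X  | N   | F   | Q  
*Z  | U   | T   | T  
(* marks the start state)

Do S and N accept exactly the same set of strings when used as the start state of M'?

Yes

First remove the unreachable states {D,P,R,V}; 11 states remain.
Initial partition by acceptance: {E,F,M,N,Q,S,T,U,X} | {A,Z}.
Split {E,F,M,N,Q,S,T,U,X} by δ(·,1) → {E,N,Q,S,T,X} and {F,M,U}.
Split {E,N,Q,S,T,X} by δ(·,0) → {N,Q,S,T,X} and {E}.
Split {N,Q,S,T,X} by δ(·,1) → {N,S,X} and {T} and {Q}.
Split {A,Z} by δ(·,2) → {Z} and {A}.
On input 0, block {F,M,U} splits into {F,M} and {U}.
No further refinement is possible. Final partition (8 blocks): {N,S,X} | {Z} | {F,M} | {E} | {T} | {Q} | {A} | {U}.
S and N lie in the same block of the stable partition, so they are equivalent — no string distinguishes them.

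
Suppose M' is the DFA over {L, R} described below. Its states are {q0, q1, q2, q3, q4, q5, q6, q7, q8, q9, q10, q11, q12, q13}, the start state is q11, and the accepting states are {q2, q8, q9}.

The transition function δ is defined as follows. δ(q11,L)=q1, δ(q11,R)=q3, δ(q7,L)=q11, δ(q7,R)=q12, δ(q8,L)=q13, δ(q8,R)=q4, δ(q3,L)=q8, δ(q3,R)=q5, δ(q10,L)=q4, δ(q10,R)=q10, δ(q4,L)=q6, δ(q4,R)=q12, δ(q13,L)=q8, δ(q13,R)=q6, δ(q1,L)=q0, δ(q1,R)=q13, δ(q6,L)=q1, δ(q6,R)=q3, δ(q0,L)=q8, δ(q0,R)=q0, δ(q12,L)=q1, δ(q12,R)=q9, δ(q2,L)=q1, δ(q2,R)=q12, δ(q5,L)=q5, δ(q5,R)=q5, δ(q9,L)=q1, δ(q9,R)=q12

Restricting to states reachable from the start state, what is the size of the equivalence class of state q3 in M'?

Reachable states from the start: {q0,q1,q3,q4,q5,q6,q8,q9,q11,q12,q13}. Unreachable: {q2,q7,q10} — drop them.
Initial partition by acceptance: {q8,q9} | {q0,q1,q3,q4,q5,q6,q11,q12,q13}.
Refine {q0,q1,q3,q4,q5,q6,q11,q12,q13} on symbol L: members go to different blocks, giving {q1,q4,q5,q6,q11,q12} and {q0,q3,q13}.
Refine {q8,q9} on symbol L: members go to different blocks, giving {q8} and {q9}.
On input L, block {q1,q4,q5,q6,q11,q12} splits into {q4,q5,q6,q11,q12} and {q1}.
Refine {q4,q5,q6,q11,q12} on symbol L: members go to different blocks, giving {q6,q11,q12} and {q4,q5}.
On input R, block {q6,q11,q12} splits into {q6,q11} and {q12}.
Split {q0,q3,q13} by δ(·,R) → {q0} and {q3} and {q13}.
Refine {q4,q5} on symbol L: members go to different blocks, giving {q4} and {q5}.
The partition is now stable with 10 blocks: {q8} | {q6,q11} | {q0} | {q9} | {q1} | {q4} | {q12} | {q3} | {q13} | {q5}.
The equivalence class containing q3 is {q3}, of size 1.

1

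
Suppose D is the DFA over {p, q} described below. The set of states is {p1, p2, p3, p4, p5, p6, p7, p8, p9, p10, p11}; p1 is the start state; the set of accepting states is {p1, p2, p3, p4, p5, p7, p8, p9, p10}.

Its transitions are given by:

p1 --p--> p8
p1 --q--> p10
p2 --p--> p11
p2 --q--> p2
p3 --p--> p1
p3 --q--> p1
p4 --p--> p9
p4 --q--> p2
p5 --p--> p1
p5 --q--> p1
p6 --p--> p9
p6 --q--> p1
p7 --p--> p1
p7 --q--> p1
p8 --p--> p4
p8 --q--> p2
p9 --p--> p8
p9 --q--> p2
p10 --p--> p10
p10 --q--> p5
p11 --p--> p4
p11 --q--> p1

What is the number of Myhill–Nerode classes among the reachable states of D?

6

Reachable states from the start: {p1,p2,p4,p5,p8,p9,p10,p11}. Unreachable: {p3,p6,p7} — drop them.
P0 = {p1,p2,p4,p5,p8,p9,p10} | {p11}.
On input p, block {p1,p2,p4,p5,p8,p9,p10} splits into {p1,p4,p5,p8,p9,p10} and {p2}.
Refine {p1,p4,p5,p8,p9,p10} on symbol q: members go to different blocks, giving {p1,p5,p10} and {p4,p8,p9}.
Split {p1,p5,p10} by δ(·,p) → {p5,p10} and {p1}.
Refine {p5,p10} on symbol p: members go to different blocks, giving {p5} and {p10}.
The partition is now stable with 6 blocks: {p5} | {p11} | {p2} | {p4,p8,p9} | {p1} | {p10}.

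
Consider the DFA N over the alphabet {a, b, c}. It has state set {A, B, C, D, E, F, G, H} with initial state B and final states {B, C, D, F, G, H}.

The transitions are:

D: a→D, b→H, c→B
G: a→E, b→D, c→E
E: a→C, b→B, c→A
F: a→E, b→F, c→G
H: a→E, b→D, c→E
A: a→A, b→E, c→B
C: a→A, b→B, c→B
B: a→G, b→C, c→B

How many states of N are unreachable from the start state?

1

Starting at B and following transitions, the reachable set is {A, B, C, D, E, G, H}. That leaves F unreachable — 1 in total.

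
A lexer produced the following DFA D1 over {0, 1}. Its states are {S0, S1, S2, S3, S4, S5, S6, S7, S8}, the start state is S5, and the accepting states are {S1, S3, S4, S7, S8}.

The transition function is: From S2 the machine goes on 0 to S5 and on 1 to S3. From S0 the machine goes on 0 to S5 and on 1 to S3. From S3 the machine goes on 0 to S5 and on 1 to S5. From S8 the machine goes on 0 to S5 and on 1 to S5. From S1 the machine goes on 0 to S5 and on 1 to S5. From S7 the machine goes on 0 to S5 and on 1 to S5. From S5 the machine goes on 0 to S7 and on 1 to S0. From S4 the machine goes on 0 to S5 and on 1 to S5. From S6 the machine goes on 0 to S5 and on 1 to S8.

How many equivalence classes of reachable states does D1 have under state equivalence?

First remove the unreachable states {S1,S2,S4,S6,S8}; 4 states remain.
Start with accepting vs non-accepting: {S3,S7} | {S0,S5}.
Split {S0,S5} by δ(·,0) → {S0} and {S5}.
The partition is now stable with 3 blocks: {S3,S7} | {S0} | {S5}.

3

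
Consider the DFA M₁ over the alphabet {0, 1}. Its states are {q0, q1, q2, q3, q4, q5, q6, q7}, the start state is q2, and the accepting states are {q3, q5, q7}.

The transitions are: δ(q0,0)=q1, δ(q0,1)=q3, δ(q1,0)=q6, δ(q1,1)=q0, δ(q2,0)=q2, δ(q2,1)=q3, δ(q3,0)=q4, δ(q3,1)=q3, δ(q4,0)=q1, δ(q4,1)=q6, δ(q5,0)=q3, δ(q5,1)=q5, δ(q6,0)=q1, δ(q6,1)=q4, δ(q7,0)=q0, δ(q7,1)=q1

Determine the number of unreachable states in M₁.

Starting at q2 and following transitions, the reachable set is {q0, q1, q2, q3, q4, q6}. That leaves q5, q7 unreachable — 2 in total.

2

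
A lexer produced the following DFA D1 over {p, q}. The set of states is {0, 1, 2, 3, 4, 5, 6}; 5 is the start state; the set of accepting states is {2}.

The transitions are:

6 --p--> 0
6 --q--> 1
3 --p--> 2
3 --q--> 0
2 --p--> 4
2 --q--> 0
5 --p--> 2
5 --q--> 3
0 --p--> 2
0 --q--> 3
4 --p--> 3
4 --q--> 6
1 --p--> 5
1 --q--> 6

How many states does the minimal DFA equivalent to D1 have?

3

All states are reachable from the start state.
Start with accepting vs non-accepting: {2} | {0,1,3,4,5,6}.
Refine {0,1,3,4,5,6} on symbol p: members go to different blocks, giving {0,3,5} and {1,4,6}.
No further refinement is possible. Final partition (3 blocks): {2} | {0,3,5} | {1,4,6}.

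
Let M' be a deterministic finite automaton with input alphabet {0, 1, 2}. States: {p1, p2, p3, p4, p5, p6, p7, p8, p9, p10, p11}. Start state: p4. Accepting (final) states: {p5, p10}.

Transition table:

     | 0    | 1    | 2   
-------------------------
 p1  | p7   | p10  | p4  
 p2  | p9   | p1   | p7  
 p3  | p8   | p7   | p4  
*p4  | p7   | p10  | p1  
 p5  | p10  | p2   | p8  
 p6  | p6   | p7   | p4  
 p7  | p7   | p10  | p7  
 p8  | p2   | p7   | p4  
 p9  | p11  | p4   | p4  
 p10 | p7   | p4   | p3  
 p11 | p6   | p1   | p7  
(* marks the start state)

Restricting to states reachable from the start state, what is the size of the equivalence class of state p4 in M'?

3

First remove the unreachable states {p5}; 10 states remain.
P0 = {p10} | {p1,p2,p3,p4,p6,p7,p8,p9,p11}.
Split {p1,p2,p3,p4,p6,p7,p8,p9,p11} by δ(·,1) → {p2,p3,p6,p8,p9,p11} and {p1,p4,p7}.
No further refinement is possible. Final partition (3 blocks): {p10} | {p2,p3,p6,p8,p9,p11} | {p1,p4,p7}.
State p4 belongs to the block {p1,p4,p7}, which has 3 states.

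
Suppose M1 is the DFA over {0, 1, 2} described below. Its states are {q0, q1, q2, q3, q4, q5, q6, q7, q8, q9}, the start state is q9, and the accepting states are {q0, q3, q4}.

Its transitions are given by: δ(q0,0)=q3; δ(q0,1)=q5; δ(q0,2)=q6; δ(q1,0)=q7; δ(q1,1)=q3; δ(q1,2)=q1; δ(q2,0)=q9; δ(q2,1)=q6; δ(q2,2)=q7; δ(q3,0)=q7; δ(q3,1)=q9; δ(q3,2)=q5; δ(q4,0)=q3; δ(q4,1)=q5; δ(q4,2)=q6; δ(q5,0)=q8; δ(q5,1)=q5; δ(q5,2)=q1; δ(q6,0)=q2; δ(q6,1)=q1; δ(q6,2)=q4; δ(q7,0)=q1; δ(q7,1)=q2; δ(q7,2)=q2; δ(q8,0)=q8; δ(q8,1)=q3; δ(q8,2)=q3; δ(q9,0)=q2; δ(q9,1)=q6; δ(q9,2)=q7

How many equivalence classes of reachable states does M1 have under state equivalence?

8

Reachable states from the start: {q1,q2,q3,q4,q5,q6,q7,q8,q9}. Unreachable: {q0} — drop them.
P0 = {q3,q4} | {q1,q2,q5,q6,q7,q8,q9}.
Refine {q3,q4} on symbol 0: members go to different blocks, giving {q3} and {q4}.
On input 1, block {q1,q2,q5,q6,q7,q8,q9} splits into {q2,q5,q6,q7,q9} and {q1,q8}.
On input 0, block {q2,q5,q6,q7,q9} splits into {q2,q6,q9} and {q5,q7}.
Split {q2,q6,q9} by δ(·,1) → {q2,q9} and {q6}.
Refine {q1,q8} on symbol 0: members go to different blocks, giving {q1} and {q8}.
On input 0, block {q5,q7} splits into {q5} and {q7}.
Stable partition: {q3} | {q2,q9} | {q4} | {q1} | {q5} | {q6} | {q8} | {q7} — 8 equivalence classes.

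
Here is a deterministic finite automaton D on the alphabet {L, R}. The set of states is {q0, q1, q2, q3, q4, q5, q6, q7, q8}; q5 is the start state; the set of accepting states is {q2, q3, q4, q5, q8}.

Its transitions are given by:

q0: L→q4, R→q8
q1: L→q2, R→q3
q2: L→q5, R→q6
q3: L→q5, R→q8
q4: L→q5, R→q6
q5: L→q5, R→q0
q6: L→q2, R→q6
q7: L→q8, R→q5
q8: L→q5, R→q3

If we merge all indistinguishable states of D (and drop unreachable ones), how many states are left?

States {q1,q7} cannot be reached from the start state, so discard them.
Start with accepting vs non-accepting: {q2,q3,q4,q5,q8} | {q0,q6}.
On input R, block {q2,q3,q4,q5,q8} splits into {q2,q4,q5} and {q3,q8}.
Refine {q0,q6} on symbol R: members go to different blocks, giving {q0} and {q6}.
Refine {q2,q4,q5} on symbol R: members go to different blocks, giving {q2,q4} and {q5}.
No further refinement is possible. Final partition (5 blocks): {q2,q4} | {q0} | {q3,q8} | {q6} | {q5}.

5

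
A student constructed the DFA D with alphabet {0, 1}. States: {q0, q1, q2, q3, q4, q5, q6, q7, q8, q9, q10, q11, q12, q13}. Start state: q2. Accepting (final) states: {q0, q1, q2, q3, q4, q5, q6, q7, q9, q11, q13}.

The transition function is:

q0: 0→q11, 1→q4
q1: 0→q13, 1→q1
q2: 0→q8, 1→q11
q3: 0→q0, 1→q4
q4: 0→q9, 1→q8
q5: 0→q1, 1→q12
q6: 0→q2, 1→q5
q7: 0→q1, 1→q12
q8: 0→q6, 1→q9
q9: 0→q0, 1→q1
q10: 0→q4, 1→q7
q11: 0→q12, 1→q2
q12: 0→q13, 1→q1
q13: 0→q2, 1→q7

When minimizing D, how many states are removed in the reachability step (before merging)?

2

Starting at q2 and following transitions, the reachable set is {q0, q1, q2, q4, q5, q6, q7, q8, q9, q11, q12, q13}. That leaves q3, q10 unreachable — 2 in total.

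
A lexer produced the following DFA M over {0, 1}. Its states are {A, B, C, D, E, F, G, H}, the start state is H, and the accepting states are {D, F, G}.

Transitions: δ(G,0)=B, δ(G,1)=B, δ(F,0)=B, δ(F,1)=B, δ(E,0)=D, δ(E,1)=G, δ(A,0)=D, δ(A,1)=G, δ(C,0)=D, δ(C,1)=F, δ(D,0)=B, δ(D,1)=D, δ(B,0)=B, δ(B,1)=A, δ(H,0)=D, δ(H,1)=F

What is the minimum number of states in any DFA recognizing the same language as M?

States {C,E} cannot be reached from the start state, so discard them.
Start with accepting vs non-accepting: {D,F,G} | {A,B,H}.
On input 1, block {D,F,G} splits into {F,G} and {D}.
Split {A,B,H} by δ(·,0) → {A,H} and {B}.
Stable partition: {F,G} | {A,H} | {D} | {B} — 4 equivalence classes.

4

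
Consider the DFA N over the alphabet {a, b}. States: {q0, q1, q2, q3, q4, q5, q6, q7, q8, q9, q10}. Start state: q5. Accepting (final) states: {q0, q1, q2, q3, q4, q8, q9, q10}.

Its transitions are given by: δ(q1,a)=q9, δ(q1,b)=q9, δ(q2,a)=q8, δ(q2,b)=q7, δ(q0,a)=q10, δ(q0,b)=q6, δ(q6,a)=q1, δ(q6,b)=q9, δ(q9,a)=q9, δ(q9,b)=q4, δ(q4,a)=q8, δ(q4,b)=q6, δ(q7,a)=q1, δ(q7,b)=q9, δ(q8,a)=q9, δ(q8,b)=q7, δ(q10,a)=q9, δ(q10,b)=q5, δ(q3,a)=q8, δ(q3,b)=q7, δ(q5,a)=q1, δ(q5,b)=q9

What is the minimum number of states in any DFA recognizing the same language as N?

5

First remove the unreachable states {q0,q2,q3,q10}; 7 states remain.
Start with accepting vs non-accepting: {q1,q4,q8,q9} | {q5,q6,q7}.
Refine {q1,q4,q8,q9} on symbol b: members go to different blocks, giving {q1,q9} and {q4,q8}.
Split {q1,q9} by δ(·,b) → {q1} and {q9}.
On input a, block {q4,q8} splits into {q4} and {q8}.
No further refinement is possible. Final partition (5 blocks): {q1} | {q5,q6,q7} | {q4} | {q9} | {q8}.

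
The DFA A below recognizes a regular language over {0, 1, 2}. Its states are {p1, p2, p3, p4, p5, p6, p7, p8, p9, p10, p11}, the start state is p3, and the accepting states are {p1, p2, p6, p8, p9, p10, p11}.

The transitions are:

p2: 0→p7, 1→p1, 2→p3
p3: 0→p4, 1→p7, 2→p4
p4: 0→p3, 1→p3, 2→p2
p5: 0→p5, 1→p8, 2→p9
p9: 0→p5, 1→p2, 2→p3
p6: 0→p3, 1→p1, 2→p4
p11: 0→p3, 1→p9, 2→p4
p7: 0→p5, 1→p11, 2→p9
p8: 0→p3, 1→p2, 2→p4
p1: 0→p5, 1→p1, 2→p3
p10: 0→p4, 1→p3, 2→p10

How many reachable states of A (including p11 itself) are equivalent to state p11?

2

States {p6,p10} cannot be reached from the start state, so discard them.
P0 = {p1,p2,p8,p9,p11} | {p3,p4,p5,p7}.
Split {p3,p4,p5,p7} by δ(·,1) → {p3,p4} and {p5,p7}.
On input 0, block {p1,p2,p8,p9,p11} splits into {p1,p2,p9} and {p8,p11}.
Refine {p3,p4} on symbol 1: members go to different blocks, giving {p3} and {p4}.
Stable partition: {p1,p2,p9} | {p3} | {p5,p7} | {p8,p11} | {p4} — 5 equivalence classes.
State p11 belongs to the block {p8,p11}, which has 2 states.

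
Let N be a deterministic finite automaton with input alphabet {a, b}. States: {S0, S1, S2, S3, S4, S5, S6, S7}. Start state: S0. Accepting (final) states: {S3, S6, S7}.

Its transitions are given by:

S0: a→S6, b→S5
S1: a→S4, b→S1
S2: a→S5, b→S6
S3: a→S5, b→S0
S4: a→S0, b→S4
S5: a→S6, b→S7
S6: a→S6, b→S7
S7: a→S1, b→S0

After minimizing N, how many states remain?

6

Reachable states from the start: {S0,S1,S4,S5,S6,S7}. Unreachable: {S2,S3} — drop them.
Initial partition by acceptance: {S6,S7} | {S0,S1,S4,S5}.
Refine {S6,S7} on symbol a: members go to different blocks, giving {S6} and {S7}.
On input a, block {S0,S1,S4,S5} splits into {S0,S5} and {S1,S4}.
On input b, block {S0,S5} splits into {S0} and {S5}.
Split {S1,S4} by δ(·,a) → {S1} and {S4}.
The partition is now stable with 6 blocks: {S6} | {S0} | {S7} | {S1} | {S5} | {S4}.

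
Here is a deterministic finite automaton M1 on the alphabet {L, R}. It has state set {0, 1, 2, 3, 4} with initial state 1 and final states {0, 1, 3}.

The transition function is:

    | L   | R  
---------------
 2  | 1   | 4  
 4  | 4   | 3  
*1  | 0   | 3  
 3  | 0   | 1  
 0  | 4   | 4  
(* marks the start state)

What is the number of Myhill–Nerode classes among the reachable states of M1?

First remove the unreachable states {2}; 4 states remain.
Start with accepting vs non-accepting: {0,1,3} | {4}.
Split {0,1,3} by δ(·,L) → {1,3} and {0}.
The partition is now stable with 3 blocks: {1,3} | {4} | {0}.

3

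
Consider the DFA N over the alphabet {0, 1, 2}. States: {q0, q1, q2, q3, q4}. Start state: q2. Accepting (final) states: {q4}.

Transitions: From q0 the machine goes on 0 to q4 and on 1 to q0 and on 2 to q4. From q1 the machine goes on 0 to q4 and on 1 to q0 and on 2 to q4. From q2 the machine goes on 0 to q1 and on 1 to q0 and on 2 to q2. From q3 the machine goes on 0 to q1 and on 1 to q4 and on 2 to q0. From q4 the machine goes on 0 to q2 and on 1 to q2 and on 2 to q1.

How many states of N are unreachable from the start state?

1

Starting at q2 and following transitions, the reachable set is {q0, q1, q2, q4}. That leaves q3 unreachable — 1 in total.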